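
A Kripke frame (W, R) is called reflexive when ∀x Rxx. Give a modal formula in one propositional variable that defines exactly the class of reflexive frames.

□r → r

This is reflexivity; the standard corresponding axiom is T: □r → r.
Suppose □r→r is valid. At any x set V(r)={w : Rxw}. Then □r holds at x, so r holds at x, i.e. Rxx.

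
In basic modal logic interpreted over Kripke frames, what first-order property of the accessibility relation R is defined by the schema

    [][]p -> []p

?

Suppose □□p→□p is valid. Take Rxy and set V(p)={w : xR²w}. Then □□p at x, so □p at x, so p at y, i.e. ∃z(Rxz∧Rzy).
Conversely, any frame satisfying forall x forall y (Rxy -> exists z (Rxz & Rzy)) validates the schema.
Frame condition: forall x forall y (Rxy -> exists z (Rxz & Rzy)).

density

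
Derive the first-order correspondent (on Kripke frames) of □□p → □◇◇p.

This is a Sahlqvist (Geach-type) schema ◇^0□^2p → □^1◇^2p.
Minimal-valuation argument: fix x; take any y with xR^0y and any z with xR^1z. Set V(p) to the set of worlds R-reachable from y in exactly 2 steps. Then □^2p holds at y, so the antecedent holds at x; validity forces ◇^2p at z, giving a w with zR^2w and yR^2w.
First-order correspondent: ∀x ∀z (xRz → ∃w (xR²w ∧ zR²w)).

∀x ∀z (xRz → ∃w (xR²w ∧ zR²w))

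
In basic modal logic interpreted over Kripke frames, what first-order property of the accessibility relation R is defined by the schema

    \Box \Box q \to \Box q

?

Density

This is the C4 axiom.
Its frame correspondent is density — \forall x \forall y (Rxy \to \exists z (Rxz \wedge Rzy)).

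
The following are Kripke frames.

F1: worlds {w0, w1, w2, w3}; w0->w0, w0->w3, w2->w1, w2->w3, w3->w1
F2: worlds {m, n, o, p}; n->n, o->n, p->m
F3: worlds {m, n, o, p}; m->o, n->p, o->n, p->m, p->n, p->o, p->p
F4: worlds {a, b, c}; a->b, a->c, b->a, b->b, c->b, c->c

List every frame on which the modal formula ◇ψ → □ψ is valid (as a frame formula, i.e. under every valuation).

The schema corresponds to partial functionality: ∀x ∀y ∀z (Rxy ∧ Rxz → y = z).
F1: fails — w0 sees both w0 and w3.
F2: ✓.
F3: fails — p sees both m and n.
F4: fails — a sees both b and c.
Valid on: F2.

F2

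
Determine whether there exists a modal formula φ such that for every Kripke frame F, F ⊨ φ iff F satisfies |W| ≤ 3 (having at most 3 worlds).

If a class were modally definable it would be closed under disjoint unions (Goldblatt–Thomason).
Any modal formula valid on each of 4 disjoint one-world frames is valid on their disjoint union (validity is preserved under disjoint unions). Each one-world frame has |W|=1≤3, but the union has |W|=4.
Hence having at most 3 worlds is not modally definable.

No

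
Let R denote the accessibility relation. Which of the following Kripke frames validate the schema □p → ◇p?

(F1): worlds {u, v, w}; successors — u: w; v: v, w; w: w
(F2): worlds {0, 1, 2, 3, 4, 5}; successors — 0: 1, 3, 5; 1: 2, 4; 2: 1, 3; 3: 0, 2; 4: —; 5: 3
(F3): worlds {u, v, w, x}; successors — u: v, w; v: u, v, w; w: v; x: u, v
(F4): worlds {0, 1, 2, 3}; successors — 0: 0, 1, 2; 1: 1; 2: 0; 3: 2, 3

(F1), (F3), (F4)

This is the axiom for seriality; its first-order frame correspondent is ∀x ∃y Rxy.
(F1): satisfies the condition.
(F2): fails — world 4 has no successor.
(F3): satisfies the condition.
(F4): satisfies the condition.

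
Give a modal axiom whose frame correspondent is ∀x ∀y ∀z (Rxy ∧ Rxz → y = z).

This is partial functionality; the standard corresponding axiom is CD: ◇r → □r.

◇r → □r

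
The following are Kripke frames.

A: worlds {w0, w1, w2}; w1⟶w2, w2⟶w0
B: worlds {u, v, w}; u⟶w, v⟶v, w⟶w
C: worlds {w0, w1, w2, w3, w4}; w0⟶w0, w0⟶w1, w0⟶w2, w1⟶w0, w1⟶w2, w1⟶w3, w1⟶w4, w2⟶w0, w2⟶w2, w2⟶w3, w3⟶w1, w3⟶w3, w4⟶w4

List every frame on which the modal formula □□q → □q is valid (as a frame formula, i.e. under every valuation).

Frame correspondent (Sahlqvist): ∀x ∀y (Rxy → ∃z (Rxz ∧ Rzy)) — i.e. density.
A: fails — Rw1w2 but no z with Rw1z and Rzw2.
B: satisfies the condition.
C: satisfies the condition.
Valid on: B, C.

B, C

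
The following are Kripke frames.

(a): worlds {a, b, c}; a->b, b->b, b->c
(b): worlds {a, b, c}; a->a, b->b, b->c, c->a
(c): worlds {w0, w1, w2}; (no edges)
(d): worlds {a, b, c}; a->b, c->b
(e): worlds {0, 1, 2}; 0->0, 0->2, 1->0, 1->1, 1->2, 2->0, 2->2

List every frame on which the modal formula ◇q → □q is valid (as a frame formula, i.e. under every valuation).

(c), (d)

The schema corresponds to partial functionality: ∀x ∀y ∀z (Rxy ∧ Rxz → y = z).
(a): fails — b sees both b and c.
(b): fails — b sees both b and c.
(c): ✓.
(d): ✓.
(e): fails — 0 sees both 0 and 2.
Valid on: (c), (d).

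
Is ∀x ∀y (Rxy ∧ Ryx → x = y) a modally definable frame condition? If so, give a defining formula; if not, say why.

Any modally definable frame class is closed under surjective bounded morphisms.
The 4-cycle (worlds a,b,c,d with a→b→c→d→a) is antisymmetric. Sending even-indexed worlds to s and odd-indexed worlds to t is a surjective bounded morphism onto the two-world frame with s↔t, which is not antisymmetric.
So no modal formula (or set of formulas) defines exactly the antisymmetric frames.

No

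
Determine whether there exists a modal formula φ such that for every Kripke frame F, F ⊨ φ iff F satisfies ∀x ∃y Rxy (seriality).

Definable; □p → ◇p defines it

The condition is seriality. A defining modal formula is □p → ◇p.
Suppose □p→◇p is valid. At any x set V(p)=W. Then □p at x, so ◇p at x, so x has a successor.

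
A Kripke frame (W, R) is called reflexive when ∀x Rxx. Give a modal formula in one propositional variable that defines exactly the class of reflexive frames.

□p → p

A defining formula is □p → p (the T axiom).
Suppose □p→p is valid. At any x set V(p)={w : Rxw}. Then □p holds at x, so p holds at x, i.e. Rxx.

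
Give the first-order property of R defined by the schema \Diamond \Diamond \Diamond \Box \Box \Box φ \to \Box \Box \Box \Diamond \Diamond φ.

\forall x \forall y \forall z ((x R^3 y \wedge x R^3 z) \to \exists w (y R^3 w \wedge z R^2 w))

This is a Sahlqvist (Geach-type) schema ◇^3□^3φ → □^3◇^2φ.
Minimal-valuation argument: fix x; take any y with xR^3y and any z with xR^3z. Set V(φ) to the set of worlds R-reachable from y in exactly 3 steps. Then □^3φ holds at y, so the antecedent holds at x; validity forces ◇^2φ at z, giving a w with zR^2w and yR^3w.
First-order correspondent: \forall x \forall y \forall z ((x R^3 y \wedge x R^3 z) \to \exists w (y R^3 w \wedge z R^2 w)).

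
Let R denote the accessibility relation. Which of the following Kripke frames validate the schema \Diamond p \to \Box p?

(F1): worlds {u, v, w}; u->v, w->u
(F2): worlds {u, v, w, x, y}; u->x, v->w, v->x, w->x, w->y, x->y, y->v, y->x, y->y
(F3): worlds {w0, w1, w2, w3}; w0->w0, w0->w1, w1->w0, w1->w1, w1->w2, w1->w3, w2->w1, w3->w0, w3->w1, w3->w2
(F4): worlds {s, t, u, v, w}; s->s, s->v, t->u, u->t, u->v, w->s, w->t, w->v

(F1)

This is the axiom for partial functionality; its first-order frame correspondent is \forall x \forall y \forall z (Rxy \wedge Rxz \to y = z).
(F1): satisfies the condition.
(F2): fails — v sees both w and x.
(F3): fails — w0 sees both w0 and w1.
(F4): fails — s sees both s and v.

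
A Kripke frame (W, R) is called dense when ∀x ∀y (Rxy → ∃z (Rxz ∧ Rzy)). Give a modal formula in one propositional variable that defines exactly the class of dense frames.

A defining formula is □□q → □q (the C4 axiom).
Suppose □□q→□q is valid. Take Rxy and set V(q)={w : xR²w}. Then □□q at x, so □q at x, so q at y, i.e. ∃z(Rxz∧Rzy).

□□q → □q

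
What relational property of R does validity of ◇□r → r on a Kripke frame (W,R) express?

This is frame-equivalent to r → □◇r (substitute ¬r for r and contrapose).
Suppose r→□◇r is valid. Take Rxy and set V(r)={x}. Then r at x, so □◇r at x, so ◇r at y, so some z with Ryz has r; z=x, i.e. Ryx.
Conversely, any frame satisfying ∀x ∀y (Rxy → Ryx) validates the schema.
So the correspondent is symmetry.

symmetry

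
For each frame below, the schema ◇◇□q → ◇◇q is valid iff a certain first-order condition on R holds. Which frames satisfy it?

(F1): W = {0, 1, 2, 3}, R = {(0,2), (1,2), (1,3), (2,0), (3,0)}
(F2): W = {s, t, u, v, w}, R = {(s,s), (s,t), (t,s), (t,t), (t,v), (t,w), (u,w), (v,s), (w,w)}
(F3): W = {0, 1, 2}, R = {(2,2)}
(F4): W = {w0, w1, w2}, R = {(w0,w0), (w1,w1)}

The schema corresponds to a generalized confluence (Geach) condition: ∀x ∀y (xR²y → ∃w (yRw ∧ xR²w)).
(F1): fails — 0R²0 but no w with 0Rw and 0R²w.
(F2): satisfies the condition.
(F3): satisfies the condition.
(F4): satisfies the condition.

(F2), (F3), (F4)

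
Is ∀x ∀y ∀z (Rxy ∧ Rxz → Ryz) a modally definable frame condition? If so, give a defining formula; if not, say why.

The condition is the Euclidean property. A defining modal formula is ◇r → □◇r.
Suppose ◇r→□◇r is valid. Take Rxy, Rxz and set V(r)={y}. Then ◇r at x, so □◇r at x, so ◇r at z, so some w with Rzw has r; w=y, i.e. Rzy. By symmetry of the argument, Ryz.

Yes — defined by ◇r → □◇r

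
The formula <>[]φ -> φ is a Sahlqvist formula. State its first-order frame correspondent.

Symmetry

Equivalently (dual form): φ → □◇φ.
Suppose φ→□◇φ is valid. Take Rxy and set V(φ)={x}. Then φ at x, so □◇φ at x, so ◇φ at y, so some z with Ryz has φ; z=x, i.e. Ryx.
Conversely, on a frame with symmetry the schema holds at every world under every valuation.
So the correspondent is symmetry.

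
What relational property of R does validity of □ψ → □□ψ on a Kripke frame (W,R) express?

transitivity

Suppose □ψ→□□ψ is valid. Take Rxy, Ryz and set V(ψ)={w : Rxw}. Then □ψ at x, so □□ψ at x, so □ψ at y, so ψ at z, i.e. Rxz.
Conversely, on a frame with transitivity the schema holds at every world under every valuation.
Frame condition: ∀x ∀y ∀z (Rxy ∧ Ryz → Rxz).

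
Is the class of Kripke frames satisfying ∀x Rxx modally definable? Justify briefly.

Yes: it is reflexivity, defined by the T schema □q → q.
Suppose □q→q is valid. At any x set V(q)={w : Rxw}. Then □q holds at x, so q holds at x, i.e. Rxx.

Yes, by □q → q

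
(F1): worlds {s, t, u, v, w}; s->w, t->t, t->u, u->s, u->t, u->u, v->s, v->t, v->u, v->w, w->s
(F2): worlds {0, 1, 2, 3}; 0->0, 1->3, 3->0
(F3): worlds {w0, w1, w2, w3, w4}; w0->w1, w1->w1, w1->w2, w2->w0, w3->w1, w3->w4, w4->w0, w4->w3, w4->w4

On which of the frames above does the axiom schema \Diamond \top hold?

(F1), (F3)

Frame correspondent (Sahlqvist): \forall x \exists y Rxy — i.e. seriality.
(F1): holds.
(F2): fails — world 2 has no successor.
(F3): holds.
Valid on: (F1), (F3).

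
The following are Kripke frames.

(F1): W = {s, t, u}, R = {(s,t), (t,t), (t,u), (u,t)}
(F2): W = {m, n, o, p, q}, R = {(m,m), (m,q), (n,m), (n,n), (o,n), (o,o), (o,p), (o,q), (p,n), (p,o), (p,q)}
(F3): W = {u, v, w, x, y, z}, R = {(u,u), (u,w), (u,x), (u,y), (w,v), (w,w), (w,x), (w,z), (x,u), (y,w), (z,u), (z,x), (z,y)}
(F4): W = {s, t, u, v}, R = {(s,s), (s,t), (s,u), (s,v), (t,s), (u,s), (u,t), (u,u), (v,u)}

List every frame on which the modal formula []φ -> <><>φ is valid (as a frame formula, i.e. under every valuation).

(F1), (F4)

Frame correspondent (Sahlqvist): forall x exists w (xRw & x R^2 w) — i.e. a generalized confluence (Geach) condition.
(F1): ✓.
(F2): fails — at q but no w with qRw and qR²w.
(F3): fails — at v but no t with vRt and vR²t.
(F4): ✓.
Valid on: (F1), (F4).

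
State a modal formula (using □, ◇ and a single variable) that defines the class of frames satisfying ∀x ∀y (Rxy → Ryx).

r → □◇r

The condition is symmetry. The B schema r → □◇r defines it.
Suppose r→□◇r is valid. Take Rxy and set V(r)={x}. Then r at x, so □◇r at x, so ◇r at y, so some z with Ryz has r; z=x, i.e. Ryx.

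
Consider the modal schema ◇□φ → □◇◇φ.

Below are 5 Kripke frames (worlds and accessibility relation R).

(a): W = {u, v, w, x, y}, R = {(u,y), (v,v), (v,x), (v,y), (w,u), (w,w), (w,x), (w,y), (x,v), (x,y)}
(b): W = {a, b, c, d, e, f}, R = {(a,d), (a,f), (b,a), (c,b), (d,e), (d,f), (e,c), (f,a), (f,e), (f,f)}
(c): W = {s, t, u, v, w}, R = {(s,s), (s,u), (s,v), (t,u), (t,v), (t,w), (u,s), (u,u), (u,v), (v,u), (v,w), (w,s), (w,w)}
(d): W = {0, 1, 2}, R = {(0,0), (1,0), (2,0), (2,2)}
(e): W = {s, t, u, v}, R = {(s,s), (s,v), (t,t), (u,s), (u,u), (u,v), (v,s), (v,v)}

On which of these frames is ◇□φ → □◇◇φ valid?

Frame correspondent (Sahlqvist): ∀x ∀y ∀z ((xRy ∧ xRz) → ∃w (yRw ∧ zR²w)) — i.e. a generalized confluence (Geach) condition.
(a): fails — uRy, uRy but no t with yRt and yR²t.
(b): fails — cRb, cRb but no w with bRw and bR²w.
(c): holds.
(d): holds.
(e): holds.

(c), (d), (e)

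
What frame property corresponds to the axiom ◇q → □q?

partial functionality: ∀x ∀y ∀z (Rxy ∧ Rxz → y = z)

This is the CD axiom.
Its frame correspondent is partial functionality — ∀x ∀y ∀z (Rxy ∧ Rxz → y = z).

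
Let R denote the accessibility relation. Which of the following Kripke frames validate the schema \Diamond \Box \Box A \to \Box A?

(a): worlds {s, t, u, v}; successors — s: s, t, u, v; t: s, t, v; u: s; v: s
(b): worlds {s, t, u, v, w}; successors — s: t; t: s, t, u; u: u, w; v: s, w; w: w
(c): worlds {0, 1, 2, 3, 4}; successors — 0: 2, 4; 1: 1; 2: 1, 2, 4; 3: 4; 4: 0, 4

(a)

This is the axiom for a generalized confluence (Geach) condition; its first-order frame correspondent is \forall x \forall y \forall z ((xRy \wedge xRz) \to \exists w (y R^2 w \wedge z = w)).
(a): satisfies the condition.
(b): fails — tRu, tRs but no w* with uR²w* and s=w*.
(c): fails — 2R1, 2R2 but no w with 1R²w and 2=w.
Valid on: (a).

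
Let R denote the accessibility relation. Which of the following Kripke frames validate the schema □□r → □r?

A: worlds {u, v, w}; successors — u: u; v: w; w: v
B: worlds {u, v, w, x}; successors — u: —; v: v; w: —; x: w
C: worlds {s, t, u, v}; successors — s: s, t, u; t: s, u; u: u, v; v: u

The schema corresponds to density: ∀x ∀y (Rxy → ∃z (Rxz ∧ Rzy)).
A: fails — Rvw but no z with Rvz and Rzw.
B: fails — Rxw but no z with Rxz and Rzw.
C: ✓.
Valid on: C.

C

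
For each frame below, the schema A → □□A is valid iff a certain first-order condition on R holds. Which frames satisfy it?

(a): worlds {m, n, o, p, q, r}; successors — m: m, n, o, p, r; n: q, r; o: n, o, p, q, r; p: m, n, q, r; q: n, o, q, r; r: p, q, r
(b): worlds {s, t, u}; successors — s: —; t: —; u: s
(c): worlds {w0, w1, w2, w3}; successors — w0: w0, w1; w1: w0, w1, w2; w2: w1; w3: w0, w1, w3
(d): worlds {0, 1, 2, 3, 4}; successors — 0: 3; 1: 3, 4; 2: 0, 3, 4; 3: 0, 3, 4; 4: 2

The schema corresponds to a generalized confluence (Geach) condition: ∀x ∀z (xR²z → ∃w (x = w ∧ z = w)).
(a): fails — mR²n but m ≠ n.
(b): satisfies the condition.
(c): fails — w0R²w1 but w0 ≠ w1.
(d): fails — 0R²3 but 0 ≠ 3.

(b)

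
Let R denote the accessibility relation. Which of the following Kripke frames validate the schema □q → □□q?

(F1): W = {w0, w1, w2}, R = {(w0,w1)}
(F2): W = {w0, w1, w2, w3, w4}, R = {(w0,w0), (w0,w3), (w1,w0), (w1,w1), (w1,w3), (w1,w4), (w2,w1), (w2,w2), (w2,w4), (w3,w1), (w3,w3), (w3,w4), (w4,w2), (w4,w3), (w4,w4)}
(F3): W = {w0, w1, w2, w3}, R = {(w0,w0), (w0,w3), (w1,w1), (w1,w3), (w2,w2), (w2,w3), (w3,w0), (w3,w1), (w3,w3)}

Frame correspondent (Sahlqvist): ∀x ∀y ∀z (Rxy ∧ Ryz → Rxz) — i.e. transitivity.
(F1): holds.
(F2): fails — Rw2w4 and Rw4w3 but not Rw2w3.
(F3): fails — Rw1w3 and Rw3w0 but not Rw1w0.
Valid on: (F1).

(F1)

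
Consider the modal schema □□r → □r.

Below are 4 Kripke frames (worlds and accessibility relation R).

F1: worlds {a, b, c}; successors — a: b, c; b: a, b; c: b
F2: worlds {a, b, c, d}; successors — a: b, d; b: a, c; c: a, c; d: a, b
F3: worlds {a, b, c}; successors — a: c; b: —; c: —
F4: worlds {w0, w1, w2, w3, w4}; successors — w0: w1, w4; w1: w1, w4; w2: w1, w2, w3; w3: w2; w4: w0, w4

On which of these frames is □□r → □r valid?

This is the axiom for density; its first-order frame correspondent is ∀x ∀y (Rxy → ∃z (Rxz ∧ Rzy)).
F1: fails — Rac but no z with Raz and Rzc.
F2: fails — Rad but no z with Raz and Rzd.
F3: fails — Rac but no z with Raz and Rzc.
F4: holds.

F4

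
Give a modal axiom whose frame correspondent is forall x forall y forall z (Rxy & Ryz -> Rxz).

The condition is transitivity. The 4 schema □p → □□p defines it.
Suppose □p→□□p is valid. Take Rxy, Ryz and set V(p)={w : Rxw}. Then □p at x, so □□p at x, so □p at y, so p at z, i.e. Rxz.

□p → □□p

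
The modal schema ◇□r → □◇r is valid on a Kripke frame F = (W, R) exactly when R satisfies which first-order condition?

Suppose ◇□r→□◇r is valid. Take Rxy, Rxz and set V(r)={w : Ryw}. Then □r at y so ◇□r at x, so □◇r at x, so ◇r at z, giving w with Rzw and Ryw.

Convergence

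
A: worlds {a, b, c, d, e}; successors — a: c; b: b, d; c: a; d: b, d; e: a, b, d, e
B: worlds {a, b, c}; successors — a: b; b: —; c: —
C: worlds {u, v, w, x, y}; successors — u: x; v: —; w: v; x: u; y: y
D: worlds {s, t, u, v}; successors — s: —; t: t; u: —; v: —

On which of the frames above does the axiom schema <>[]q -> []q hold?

D

This is the axiom for the Euclidean property; its first-order frame correspondent is forall x forall y forall z (Rxy & Rxz -> Ryz).
A: fails — Rac and Rac but not Rcc.
B: fails — Rab and Rab but not Rbb.
C: fails — Rux and Rux but not Rxx.
D: satisfies the condition.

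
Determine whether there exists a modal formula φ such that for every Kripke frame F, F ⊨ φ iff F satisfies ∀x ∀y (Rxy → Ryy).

This is a Sahlqvist condition; the T□ axiom □(□q → q) defines it.
Suppose □(□q→q) is valid. Take Rxy and set V(q)={w : Ryw}. Then at y, □q holds; since □(□q→q) at x, □q→q at y, so q at y, i.e. Ryy.

Definable; □(□q → q) defines it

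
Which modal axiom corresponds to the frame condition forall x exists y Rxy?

This is seriality; the standard corresponding axiom is D: □ψ → ◇ψ.

□ψ → ◇ψ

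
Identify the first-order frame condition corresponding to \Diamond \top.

This schema is equivalent to the D axiom □r → ◇r.
It corresponds to seriality: \forall x \exists y Rxy.

Seriality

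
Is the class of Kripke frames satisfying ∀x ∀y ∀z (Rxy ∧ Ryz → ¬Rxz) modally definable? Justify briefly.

If a class were modally definable it would be closed under surjective bounded morphisms (Goldblatt–Thomason).
The 5-cycle (worlds 0,1,2,3,4 with 0→1→2→3→4→0) is intransitive. Mapping every world to a single reflexive point • is a surjective bounded morphism; the reflexive point is not intransitive (R••∧R•• but R••).
Hence intransitivity is not modally definable.

Not definable by any modal formula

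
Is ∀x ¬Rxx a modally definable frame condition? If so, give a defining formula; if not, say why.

If a class were modally definable it would be closed under surjective bounded morphisms (Goldblatt–Thomason).
The 3-cycle (worlds 0,1,2 with 0→1→2→0) is irreflexive, and the map sending every world to a single reflexive point • is a surjective bounded morphism (forth: every edge maps to (•,•); back: every world has a successor). So any modal formula valid on the 3-cycle is also valid on the reflexive point, which is not irreflexive.
So the class is not modally definable.

No — not modally definable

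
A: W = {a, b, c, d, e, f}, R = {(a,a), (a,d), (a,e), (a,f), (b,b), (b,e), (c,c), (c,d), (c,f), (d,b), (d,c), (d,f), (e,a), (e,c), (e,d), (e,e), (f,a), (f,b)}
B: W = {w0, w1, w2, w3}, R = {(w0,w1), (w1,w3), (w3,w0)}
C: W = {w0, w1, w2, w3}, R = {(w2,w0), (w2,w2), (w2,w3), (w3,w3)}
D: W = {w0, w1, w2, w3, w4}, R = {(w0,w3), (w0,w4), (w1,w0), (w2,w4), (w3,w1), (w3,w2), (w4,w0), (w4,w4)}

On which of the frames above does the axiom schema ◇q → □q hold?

This is the axiom for partial functionality; its first-order frame correspondent is ∀x ∀y ∀z (Rxy ∧ Rxz → y = z).
A: fails — a sees both a and d.
B: condition met.
C: fails — w2 sees both w0 and w2.
D: fails — w0 sees both w3 and w4.

B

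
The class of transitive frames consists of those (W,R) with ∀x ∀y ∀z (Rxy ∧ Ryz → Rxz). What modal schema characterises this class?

□s → □□s

A defining formula is □s → □□s (the 4 axiom).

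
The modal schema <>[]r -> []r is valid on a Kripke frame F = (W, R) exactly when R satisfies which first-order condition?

Replacing r by ¬r and contraposing gives the equivalent schema ◇r → □◇r.
Suppose ◇r→□◇r is valid. Take Rxy, Rxz and set V(r)={y}. Then ◇r at x, so □◇r at x, so ◇r at z, so some w with Rzw has r; w=y, i.e. Rzy. By symmetry of the argument, Ryz.

the Euclidean property: forall x forall y forall z (Rxy & Rxz -> Ryz)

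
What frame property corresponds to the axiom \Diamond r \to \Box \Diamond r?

The Euclidean property

Suppose ◇r→□◇r is valid. Take Rxy, Rxz and set V(r)={y}. Then ◇r at x, so □◇r at x, so ◇r at z, so some w with Rzw has r; w=y, i.e. Rzy. By symmetry of the argument, Ryz.
The converse is a direct semantic check.
So the correspondent is the Euclidean property.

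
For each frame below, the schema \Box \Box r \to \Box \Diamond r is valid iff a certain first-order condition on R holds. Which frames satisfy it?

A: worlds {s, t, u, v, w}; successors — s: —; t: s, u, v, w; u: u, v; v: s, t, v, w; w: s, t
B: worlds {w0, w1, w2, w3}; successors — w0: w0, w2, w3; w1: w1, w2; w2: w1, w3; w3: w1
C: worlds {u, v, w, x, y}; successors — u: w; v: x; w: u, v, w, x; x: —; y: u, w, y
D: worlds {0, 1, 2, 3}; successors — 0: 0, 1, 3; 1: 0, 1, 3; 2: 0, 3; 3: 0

B, D

This is the axiom for a generalized confluence (Geach) condition; its first-order frame correspondent is \forall x \forall z (xRz \to \exists w (x R^2 w \wedge zRw)).
A: fails — tRs but no w* with tR²w* and sRw*.
B: holds.
C: fails — vRx but no t with vR²t and xRt.
D: holds.
Valid on: B, D.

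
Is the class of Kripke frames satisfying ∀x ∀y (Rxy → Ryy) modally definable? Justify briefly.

Yes: it is shift-reflexivity, defined by the T□ schema □(□r → r).

Definable; □(□r → r) defines it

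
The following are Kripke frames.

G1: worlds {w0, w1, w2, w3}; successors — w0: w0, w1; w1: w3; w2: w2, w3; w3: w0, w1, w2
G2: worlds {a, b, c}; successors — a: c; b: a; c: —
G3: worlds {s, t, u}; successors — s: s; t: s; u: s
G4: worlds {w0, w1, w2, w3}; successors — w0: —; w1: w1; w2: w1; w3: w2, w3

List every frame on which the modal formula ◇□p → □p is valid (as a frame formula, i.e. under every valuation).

Frame correspondent (Sahlqvist): ∀x ∀y ∀z (Rxy ∧ Rxz → Ryz) — i.e. the Euclidean property.
G1: fails — Rw0w1 and Rw0w1 but not Rw1w1.
G2: fails — Rac and Rac but not Rcc.
G3: ✓.
G4: fails — Rw3w2 and Rw3w2 but not Rw2w2.
Valid on: G3.

G3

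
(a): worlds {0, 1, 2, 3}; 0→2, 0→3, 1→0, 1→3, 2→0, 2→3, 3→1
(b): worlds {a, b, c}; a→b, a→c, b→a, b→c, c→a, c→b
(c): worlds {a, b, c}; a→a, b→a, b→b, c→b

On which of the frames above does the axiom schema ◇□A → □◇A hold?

(b), (c)

The schema corresponds to convergence: ∀x ∀y ∀z (Rxy ∧ Rxz → ∃w (Ryw ∧ Rzw)).
(a): fails — R02 and R03 but 2 and 3 have no common successor.
(b): ✓.
(c): ✓.
Valid on: (b), (c).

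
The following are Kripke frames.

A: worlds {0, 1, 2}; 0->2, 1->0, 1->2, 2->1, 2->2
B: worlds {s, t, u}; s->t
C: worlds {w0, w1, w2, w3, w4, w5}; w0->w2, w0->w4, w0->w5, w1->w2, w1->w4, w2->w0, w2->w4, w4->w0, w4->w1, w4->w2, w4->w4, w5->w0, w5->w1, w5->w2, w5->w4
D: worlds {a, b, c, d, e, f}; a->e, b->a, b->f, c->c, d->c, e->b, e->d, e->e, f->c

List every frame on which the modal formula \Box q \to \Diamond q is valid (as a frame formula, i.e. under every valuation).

The schema corresponds to seriality: \forall x \exists y Rxy.
A: satisfies the condition.
B: fails — world t has no successor.
C: fails — world w3 has no successor.
D: satisfies the condition.

A, D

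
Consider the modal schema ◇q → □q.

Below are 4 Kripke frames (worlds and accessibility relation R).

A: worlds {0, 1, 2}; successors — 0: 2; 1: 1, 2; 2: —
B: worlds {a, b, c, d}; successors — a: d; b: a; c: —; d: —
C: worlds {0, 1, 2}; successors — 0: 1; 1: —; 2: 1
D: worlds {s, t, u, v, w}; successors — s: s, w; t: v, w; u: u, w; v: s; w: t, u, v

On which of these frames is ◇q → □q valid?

B, C

The schema corresponds to partial functionality: ∀x ∀y ∀z (Rxy ∧ Rxz → y = z).
A: fails — 1 sees both 1 and 2.
B: condition met.
C: condition met.
D: fails — s sees both s and w.
Valid on: B, C.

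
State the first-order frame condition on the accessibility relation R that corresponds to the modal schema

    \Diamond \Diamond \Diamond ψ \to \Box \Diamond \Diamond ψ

\forall x \forall y \forall z ((x R^3 y \wedge xRz) \to \exists w (y = w \wedge z R^2 w))

This is a Sahlqvist (Geach-type) schema ◇^3□^0ψ → □^1◇^2ψ.
First-order correspondent: \forall x \forall y \forall z ((x R^3 y \wedge xRz) \to \exists w (y = w \wedge z R^2 w)).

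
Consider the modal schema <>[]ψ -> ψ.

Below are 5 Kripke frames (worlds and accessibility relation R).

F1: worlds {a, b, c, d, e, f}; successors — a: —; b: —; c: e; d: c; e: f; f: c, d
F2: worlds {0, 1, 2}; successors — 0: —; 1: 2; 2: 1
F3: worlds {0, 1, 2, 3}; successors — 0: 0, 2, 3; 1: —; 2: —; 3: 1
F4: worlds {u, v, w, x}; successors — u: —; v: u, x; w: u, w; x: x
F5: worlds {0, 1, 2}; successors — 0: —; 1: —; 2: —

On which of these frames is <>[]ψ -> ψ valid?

The schema corresponds to symmetry: forall x forall y (Rxy -> Ryx).
F1: fails — Rdc but not Rcd.
F2: ✓.
F3: fails — R31 but not R13.
F4: fails — Rwu but not Ruw.
F5: ✓.

F2, F5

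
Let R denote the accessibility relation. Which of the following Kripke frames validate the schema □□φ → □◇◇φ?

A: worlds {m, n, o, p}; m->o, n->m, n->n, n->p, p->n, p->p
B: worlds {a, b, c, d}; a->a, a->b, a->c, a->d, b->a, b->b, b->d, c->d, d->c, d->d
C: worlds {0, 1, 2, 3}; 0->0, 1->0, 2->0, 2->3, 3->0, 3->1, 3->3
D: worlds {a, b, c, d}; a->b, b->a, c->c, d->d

B, C

Frame correspondent (Sahlqvist): ∀x ∀z (xRz → ∃w (xR²w ∧ zR²w)) — i.e. a generalized confluence (Geach) condition.
A: fails — mRo but no w with mR²w and oR²w.
B: holds.
C: holds.
D: fails — aRb but no w with aR²w and bR²w.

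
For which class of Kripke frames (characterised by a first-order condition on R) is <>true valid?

◇⊤ holds at w iff w has a successor, so frame-validity of ◇⊤ is exactly seriality. Equivalently via □φ → ◇φ:
Suppose □φ→◇φ is valid. At any x set V(φ)=W. Then □φ at x, so ◇φ at x, so x has a successor.
The converse is a direct semantic check.
Frame condition: forall x exists y Rxy.

seriality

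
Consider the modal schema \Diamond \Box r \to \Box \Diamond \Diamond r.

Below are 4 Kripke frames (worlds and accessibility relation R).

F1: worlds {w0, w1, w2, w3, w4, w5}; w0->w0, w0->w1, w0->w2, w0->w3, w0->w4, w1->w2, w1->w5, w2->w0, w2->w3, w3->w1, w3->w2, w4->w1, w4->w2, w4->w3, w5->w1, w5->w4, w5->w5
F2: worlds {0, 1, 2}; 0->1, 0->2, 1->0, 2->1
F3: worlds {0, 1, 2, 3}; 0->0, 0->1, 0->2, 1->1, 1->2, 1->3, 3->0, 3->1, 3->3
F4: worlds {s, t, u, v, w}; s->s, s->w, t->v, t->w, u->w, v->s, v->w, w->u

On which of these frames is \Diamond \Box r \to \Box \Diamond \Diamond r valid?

The schema corresponds to a generalized confluence (Geach) condition: \forall x \forall y \forall z ((xRy \wedge xRz) \to \exists w (yRw \wedge z R^2 w)).
F1: condition met.
F2: fails — 0R1, 0R1 but no w with 1Rw and 1R²w.
F3: fails — 0R0, 0R2 but no w with 0Rw and 2R²w.
F4: fails — sRw, sRw but no w* with wRw* and wR²w*.

F1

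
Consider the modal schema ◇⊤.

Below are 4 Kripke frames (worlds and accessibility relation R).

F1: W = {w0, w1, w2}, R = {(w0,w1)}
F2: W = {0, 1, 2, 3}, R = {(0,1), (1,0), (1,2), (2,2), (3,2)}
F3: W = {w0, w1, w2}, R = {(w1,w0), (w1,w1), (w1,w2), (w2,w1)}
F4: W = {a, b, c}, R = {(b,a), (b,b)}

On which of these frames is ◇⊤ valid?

This is the axiom for seriality; its first-order frame correspondent is ∀x ∃y Rxy.
F1: fails — world w1 has no successor.
F2: ✓.
F3: fails — world w0 has no successor.
F4: fails — world a has no successor.
Valid on: F2.

F2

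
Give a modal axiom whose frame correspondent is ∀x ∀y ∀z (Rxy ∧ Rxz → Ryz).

A defining formula is ◇p → □◇p (the 5 axiom).

◇p → □◇p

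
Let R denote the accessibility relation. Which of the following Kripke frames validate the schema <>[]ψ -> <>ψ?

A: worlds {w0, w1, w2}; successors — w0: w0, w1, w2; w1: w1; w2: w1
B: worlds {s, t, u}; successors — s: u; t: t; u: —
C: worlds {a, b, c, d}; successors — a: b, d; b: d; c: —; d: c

A

The schema corresponds to a generalized confluence (Geach) condition: forall x forall y (xRy -> exists w (yRw & xRw)).
A: ✓.
B: fails — sRu but no w with uRw and sRw.
C: fails — aRd but no w with dRw and aRw.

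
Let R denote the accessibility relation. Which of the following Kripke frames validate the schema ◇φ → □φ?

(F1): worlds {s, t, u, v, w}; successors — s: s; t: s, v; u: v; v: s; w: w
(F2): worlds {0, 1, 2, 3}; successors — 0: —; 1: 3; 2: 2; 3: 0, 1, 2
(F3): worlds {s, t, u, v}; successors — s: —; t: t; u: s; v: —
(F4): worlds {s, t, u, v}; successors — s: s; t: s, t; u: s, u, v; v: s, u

(F3)

Frame correspondent (Sahlqvist): ∀x ∀y ∀z (Rxy ∧ Rxz → y = z) — i.e. partial functionality.
(F1): fails — t sees both s and v.
(F2): fails — 3 sees both 0 and 1.
(F3): holds.
(F4): fails — t sees both s and t.
Valid on: (F3).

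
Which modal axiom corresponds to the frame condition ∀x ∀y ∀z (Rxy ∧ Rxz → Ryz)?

The condition is the Euclidean property. The 5 schema ◇s → □◇s defines it.

◇s → □◇s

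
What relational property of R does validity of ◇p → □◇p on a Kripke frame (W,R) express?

This schema is the 5 axiom.
It corresponds to the Euclidean property: ∀x ∀y ∀z (Rxy ∧ Rxz → Ryz).

the Euclidean property: ∀x ∀y ∀z (Rxy ∧ Rxz → Ryz)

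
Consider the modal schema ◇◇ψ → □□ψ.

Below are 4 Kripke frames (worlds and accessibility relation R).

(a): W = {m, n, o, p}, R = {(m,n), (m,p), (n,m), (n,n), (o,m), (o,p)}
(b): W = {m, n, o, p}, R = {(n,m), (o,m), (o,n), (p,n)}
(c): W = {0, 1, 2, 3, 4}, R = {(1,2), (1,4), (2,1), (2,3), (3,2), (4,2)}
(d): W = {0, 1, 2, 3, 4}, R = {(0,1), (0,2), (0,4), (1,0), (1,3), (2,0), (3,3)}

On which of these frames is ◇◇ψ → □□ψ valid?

Frame correspondent (Sahlqvist): ∀x ∀y ∀z ((xR²y ∧ xR²z) → ∃w (y = w ∧ z = w)) — i.e. a generalized confluence (Geach) condition.
(a): fails — mR²m, mR²n but m ≠ n.
(b): ✓.
(c): fails — 1R²1, 1R²2 but 1 ≠ 2.
(d): fails — 0R²0, 0R²3 but 0 ≠ 3.
Valid on: (b).

(b)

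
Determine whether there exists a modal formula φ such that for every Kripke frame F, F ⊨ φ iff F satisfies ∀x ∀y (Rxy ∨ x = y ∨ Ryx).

Not modally definable

Any modally definable frame class is closed under disjoint unions.
Take 2 disjoint single-world reflexive frames: each is trivially connected, but their disjoint union has 2 worlds with no edge between distinct components, so it is not connected.
Hence connectedness of R is not modally definable.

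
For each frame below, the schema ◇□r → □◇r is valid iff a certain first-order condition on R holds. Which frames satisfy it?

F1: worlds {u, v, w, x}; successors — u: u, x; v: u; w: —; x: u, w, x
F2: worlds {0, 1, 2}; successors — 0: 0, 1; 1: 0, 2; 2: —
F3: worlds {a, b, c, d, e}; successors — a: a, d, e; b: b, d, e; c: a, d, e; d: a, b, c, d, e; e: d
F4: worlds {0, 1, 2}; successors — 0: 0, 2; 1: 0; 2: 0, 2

Frame correspondent (Sahlqvist): ∀x ∀y ∀z (Rxy ∧ Rxz → ∃w (Ryw ∧ Rzw)) — i.e. convergence.
F1: fails — Rxw and Rxw but w and w have no common successor.
F2: fails — R10 and R12 but 0 and 2 have no common successor.
F3: satisfies the condition.
F4: satisfies the condition.

F3, F4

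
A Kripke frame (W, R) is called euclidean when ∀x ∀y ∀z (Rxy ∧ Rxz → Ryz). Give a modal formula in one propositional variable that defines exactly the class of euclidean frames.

This is the Euclidean property; the standard corresponding axiom is 5: ◇r → □◇r.
Suppose ◇r→□◇r is valid. Take Rxy, Rxz and set V(r)={y}. Then ◇r at x, so □◇r at x, so ◇r at z, so some w with Rzw has r; w=y, i.e. Rzy. By symmetry of the argument, Ryz.

◇r → □◇r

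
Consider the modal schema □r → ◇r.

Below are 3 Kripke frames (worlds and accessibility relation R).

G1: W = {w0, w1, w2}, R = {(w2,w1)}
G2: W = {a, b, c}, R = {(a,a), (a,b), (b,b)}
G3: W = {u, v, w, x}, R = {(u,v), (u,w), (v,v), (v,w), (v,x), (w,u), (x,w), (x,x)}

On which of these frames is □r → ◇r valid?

G3

The schema corresponds to seriality: ∀x ∃y Rxy.
G1: fails — world w0 has no successor.
G2: fails — world c has no successor.
G3: satisfies the condition.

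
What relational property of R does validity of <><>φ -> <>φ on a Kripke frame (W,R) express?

Equivalently (dual form): □φ → □□φ.
Suppose □φ→□□φ is valid. Take Rxy, Ryz and set V(φ)={w : Rxw}. Then □φ at x, so □□φ at x, so □φ at y, so φ at z, i.e. Rxz.

transitivity: forall x forall y forall z (Rxy & Ryz -> Rxz)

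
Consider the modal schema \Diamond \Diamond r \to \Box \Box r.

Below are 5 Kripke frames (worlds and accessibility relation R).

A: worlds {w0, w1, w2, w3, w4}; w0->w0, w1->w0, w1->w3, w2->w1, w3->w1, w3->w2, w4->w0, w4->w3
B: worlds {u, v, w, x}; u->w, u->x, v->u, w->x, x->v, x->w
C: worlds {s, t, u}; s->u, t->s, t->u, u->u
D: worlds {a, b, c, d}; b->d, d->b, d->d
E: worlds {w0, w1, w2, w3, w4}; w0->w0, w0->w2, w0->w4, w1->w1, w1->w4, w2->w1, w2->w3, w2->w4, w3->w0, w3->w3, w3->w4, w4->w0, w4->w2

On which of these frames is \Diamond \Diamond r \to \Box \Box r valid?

Frame correspondent (Sahlqvist): \forall x \forall y \forall z ((x R^2 y \wedge x R^2 z) \to \exists w (y = w \wedge z = w)) — i.e. a generalized confluence (Geach) condition.
A: fails — w1R²w0, w1R²w1 but w0 ≠ w1.
B: fails — uR²v, uR²w but v ≠ w.
C: satisfies the condition.
D: fails — bR²b, bR²d but b ≠ d.
E: fails — w0R²w0, w0R²w1 but w0 ≠ w1.

C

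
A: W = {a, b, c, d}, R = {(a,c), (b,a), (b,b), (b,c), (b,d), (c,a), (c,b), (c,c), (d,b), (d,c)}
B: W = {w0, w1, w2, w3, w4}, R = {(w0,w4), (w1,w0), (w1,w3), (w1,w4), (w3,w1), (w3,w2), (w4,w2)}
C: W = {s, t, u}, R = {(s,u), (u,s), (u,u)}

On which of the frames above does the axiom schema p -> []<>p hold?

C

Frame correspondent (Sahlqvist): forall x forall y (Rxy -> Ryx) — i.e. symmetry.
A: fails — Rdc but not Rcd.
B: fails — Rw1w0 but not Rw0w1.
C: ✓.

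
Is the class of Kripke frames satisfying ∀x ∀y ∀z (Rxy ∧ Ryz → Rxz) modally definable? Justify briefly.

This is a Sahlqvist condition; the 4 axiom □p → □□p defines it.
Suppose □p→□□p is valid. Take Rxy, Ryz and set V(p)={w : Rxw}. Then □p at x, so □□p at x, so □p at y, so p at z, i.e. Rxz.

Yes, by □p → □□p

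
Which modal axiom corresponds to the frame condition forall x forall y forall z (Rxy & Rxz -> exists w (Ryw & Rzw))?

◇□r → □◇r

This is convergence; the standard corresponding axiom is .2: ◇□r → □◇r.
Suppose ◇□r→□◇r is valid. Take Rxy, Rxz and set V(r)={w : Ryw}. Then □r at y so ◇□r at x, so □◇r at x, so ◇r at z, giving w with Rzw and Ryw.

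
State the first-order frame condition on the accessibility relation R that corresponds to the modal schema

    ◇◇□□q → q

∀x ∀y (xR²y → ∃w (yR²w ∧ x = w))

This is a Sahlqvist (Geach-type) schema ◇^2□^2q → □^0◇^0q.
First-order correspondent: ∀x ∀y (xR²y → ∃w (yR²w ∧ x = w)).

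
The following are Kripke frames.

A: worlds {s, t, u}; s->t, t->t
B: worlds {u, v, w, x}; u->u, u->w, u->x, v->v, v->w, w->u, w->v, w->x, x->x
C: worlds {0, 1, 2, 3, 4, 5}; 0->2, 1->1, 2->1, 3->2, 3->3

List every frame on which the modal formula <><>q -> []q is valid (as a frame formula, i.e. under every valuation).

Frame correspondent (Sahlqvist): forall x forall y forall z ((x R^2 y & xRz) -> exists w (y = w & z = w)) — i.e. a generalized confluence (Geach) condition.
A: condition met.
B: fails — uR²u, uRw but u ≠ w.
C: fails — 0R²1, 0R2 but 1 ≠ 2.

A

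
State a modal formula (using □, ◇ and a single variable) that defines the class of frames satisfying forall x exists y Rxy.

□p → ◇p

The condition is seriality. The D schema □p → ◇p defines it.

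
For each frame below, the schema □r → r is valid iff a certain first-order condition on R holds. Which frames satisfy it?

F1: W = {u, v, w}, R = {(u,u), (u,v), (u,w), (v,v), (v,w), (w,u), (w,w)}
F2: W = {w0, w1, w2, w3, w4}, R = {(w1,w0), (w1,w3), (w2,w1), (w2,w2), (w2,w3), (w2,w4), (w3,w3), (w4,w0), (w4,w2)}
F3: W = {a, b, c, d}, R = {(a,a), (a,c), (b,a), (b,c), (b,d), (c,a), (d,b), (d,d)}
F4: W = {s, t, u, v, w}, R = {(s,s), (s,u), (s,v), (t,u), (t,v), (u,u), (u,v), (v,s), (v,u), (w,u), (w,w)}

F1

The schema corresponds to reflexivity: ∀x Rxx.
F1: condition met.
F2: fails — world w0 does not see itself.
F3: fails — world b does not see itself.
F4: fails — world t does not see itself.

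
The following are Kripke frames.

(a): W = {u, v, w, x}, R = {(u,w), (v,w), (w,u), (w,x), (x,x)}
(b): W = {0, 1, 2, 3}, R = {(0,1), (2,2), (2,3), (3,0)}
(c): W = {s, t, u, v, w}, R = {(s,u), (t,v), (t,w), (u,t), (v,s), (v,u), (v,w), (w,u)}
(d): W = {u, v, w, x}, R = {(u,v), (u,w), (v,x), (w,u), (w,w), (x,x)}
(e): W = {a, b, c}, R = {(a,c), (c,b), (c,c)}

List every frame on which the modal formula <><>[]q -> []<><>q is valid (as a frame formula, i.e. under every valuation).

This is the axiom for a generalized confluence (Geach) condition; its first-order frame correspondent is forall x forall y forall z ((x R^2 y & xRz) -> exists w (yRw & z R^2 w)).
(a): condition met.
(b): fails — 2R²0, 2R2 but no w with 0Rw and 2R²w.
(c): fails — tR²s, tRw but no w* with sRw* and wR²w*.
(d): fails — uR²u, uRv but no t with uRt and vR²t.
(e): fails — aR²b, aRc but no w with bRw and cR²w.
Valid on: (a).

(a)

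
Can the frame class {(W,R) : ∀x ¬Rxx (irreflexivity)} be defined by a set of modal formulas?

Modal frame validity is preserved under surjective bounded morphisms.
The 5-cycle (worlds 0,1,2,3,4 with 0→1→2→3→4→0) is irreflexive, and the map sending every world to a single reflexive point • is a surjective bounded morphism (forth: every edge maps to (•,•); back: every world has a successor). So any modal formula valid on the 5-cycle is also valid on the reflexive point, which is not irreflexive.
So no modal formula (or set of formulas) defines exactly the irreflexive frames.

Not definable by any modal formula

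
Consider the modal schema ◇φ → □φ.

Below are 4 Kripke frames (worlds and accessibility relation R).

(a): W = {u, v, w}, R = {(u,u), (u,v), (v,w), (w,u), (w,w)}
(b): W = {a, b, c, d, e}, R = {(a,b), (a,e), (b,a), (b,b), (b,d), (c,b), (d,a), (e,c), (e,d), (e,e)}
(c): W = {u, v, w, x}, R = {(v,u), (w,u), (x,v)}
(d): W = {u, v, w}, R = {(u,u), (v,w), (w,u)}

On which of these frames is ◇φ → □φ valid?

(c), (d)

Frame correspondent (Sahlqvist): ∀x ∀y ∀z (Rxy ∧ Rxz → y = z) — i.e. partial functionality.
(a): fails — u sees both u and v.
(b): fails — a sees both b and e.
(c): condition met.
(d): condition met.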